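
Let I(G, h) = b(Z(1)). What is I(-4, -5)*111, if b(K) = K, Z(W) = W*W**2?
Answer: 111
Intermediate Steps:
Z(W) = W**3
I(G, h) = 1 (I(G, h) = 1**3 = 1)
I(-4, -5)*111 = 1*111 = 111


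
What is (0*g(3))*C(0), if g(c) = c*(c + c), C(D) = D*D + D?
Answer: 0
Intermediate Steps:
C(D) = D + D² (C(D) = D² + D = D + D²)
g(c) = 2*c² (g(c) = c*(2*c) = 2*c²)
(0*g(3))*C(0) = (0*(2*3²))*(0*(1 + 0)) = (0*(2*9))*(0*1) = (0*18)*0 = 0*0 = 0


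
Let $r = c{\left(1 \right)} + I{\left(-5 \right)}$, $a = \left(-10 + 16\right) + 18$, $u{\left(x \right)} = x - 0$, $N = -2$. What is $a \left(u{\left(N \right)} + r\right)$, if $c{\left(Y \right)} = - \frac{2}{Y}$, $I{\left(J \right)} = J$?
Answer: $-216$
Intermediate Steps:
$u{\left(x \right)} = x$ ($u{\left(x \right)} = x + 0 = x$)
$a = 24$ ($a = 6 + 18 = 24$)
$r = -7$ ($r = - \frac{2}{1} - 5 = \left(-2\right) 1 - 5 = -2 - 5 = -7$)
$a \left(u{\left(N \right)} + r\right) = 24 \left(-2 - 7\right) = 24 \left(-9\right) = -216$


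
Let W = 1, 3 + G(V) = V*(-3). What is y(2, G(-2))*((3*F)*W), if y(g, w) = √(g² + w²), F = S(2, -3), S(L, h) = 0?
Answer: 0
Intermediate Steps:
F = 0
G(V) = -3 - 3*V (G(V) = -3 + V*(-3) = -3 - 3*V)
y(2, G(-2))*((3*F)*W) = √(2² + (-3 - 3*(-2))²)*((3*0)*1) = √(4 + (-3 + 6)²)*(0*1) = √(4 + 3²)*0 = √(4 + 9)*0 = √13*0 = 0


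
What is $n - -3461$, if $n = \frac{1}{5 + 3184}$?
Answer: $\frac{11037130}{3189} \approx 3461.0$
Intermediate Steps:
$n = \frac{1}{3189} \approx 0.00031358$
$n - -3461 = \frac{1}{3189} - -3461 = \frac{1}{3189} + 3461 = \frac{11037130}{3189}$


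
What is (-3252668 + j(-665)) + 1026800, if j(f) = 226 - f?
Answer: -2224977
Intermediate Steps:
(-3252668 + j(-665)) + 1026800 = (-3252668 + (226 - 1*(-665))) + 1026800 = (-3252668 + (226 + 665)) + 1026800 = (-3252668 + 891) + 1026800 = -3251777 + 1026800 = -2224977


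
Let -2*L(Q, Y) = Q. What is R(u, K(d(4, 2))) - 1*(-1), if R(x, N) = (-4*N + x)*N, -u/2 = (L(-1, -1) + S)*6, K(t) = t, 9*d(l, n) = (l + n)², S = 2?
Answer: -183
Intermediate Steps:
d(l, n) = (l + n)²/9
L(Q, Y) = -Q/2
u = -30 (u = -2*(-½*(-1) + 2)*6 = -2*(½ + 2)*6 = -5*6 = -2*15 = -30)
R(x, N) = N*(x - 4*N) (R(x, N) = (x - 4*N)*N = N*(x - 4*N))
R(u, K(d(4, 2))) - 1*(-1) = ((4 + 2)²/9)*(-30 - 4*(4 + 2)²/9) - 1*(-1) = ((⅑)*6²)*(-30 - 4*6²/9) + 1 = ((⅑)*36)*(-30 - 4*36/9) + 1 = 4*(-30 - 4*4) + 1 = 4*(-30 - 16) + 1 = 4*(-46) + 1 = -184 + 1 = -183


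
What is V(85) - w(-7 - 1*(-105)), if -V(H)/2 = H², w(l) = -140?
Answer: -14310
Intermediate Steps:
V(H) = -2*H²
V(85) - w(-7 - 1*(-105)) = -2*85² - 1*(-140) = -2*7225 + 140 = -14450 + 140 = -14310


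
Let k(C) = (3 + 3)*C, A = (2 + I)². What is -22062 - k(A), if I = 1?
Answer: -22116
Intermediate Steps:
A = 9 (A = (2 + 1)² = 3² = 9)
k(C) = 6*C
-22062 - k(A) = -22062 - 6*9 = -22062 - 1*54 = -22062 - 54 = -22116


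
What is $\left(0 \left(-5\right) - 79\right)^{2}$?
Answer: $6241$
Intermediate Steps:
$\left(0 \left(-5\right) - 79\right)^{2} = \left(0 - 79\right)^{2} = \left(-79\right)^{2} = 6241$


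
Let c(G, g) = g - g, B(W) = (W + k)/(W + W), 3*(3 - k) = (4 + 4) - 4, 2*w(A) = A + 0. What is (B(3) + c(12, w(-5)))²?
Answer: 49/81 ≈ 0.60494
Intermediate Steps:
w(A) = A/2 (w(A) = (A + 0)/2 = A/2)
k = 5/3 (k = 3 - ((4 + 4) - 4)/3 = 3 - (8 - 4)/3 = 3 - ⅓*4 = 3 - 4/3 = 5/3 ≈ 1.6667)
B(W) = (5/3 + W)/(2*W) (B(W) = (W + 5/3)/(W + W) = (5/3 + W)/((2*W)) = (5/3 + W)*(1/(2*W)) = (5/3 + W)/(2*W))
c(G, g) = 0
(B(3) + c(12, w(-5)))² = ((⅙)*(5 + 3*3)/3 + 0)² = ((⅙)*(⅓)*(5 + 9) + 0)² = ((⅙)*(⅓)*14 + 0)² = (7/9 + 0)² = (7/9)² = 49/81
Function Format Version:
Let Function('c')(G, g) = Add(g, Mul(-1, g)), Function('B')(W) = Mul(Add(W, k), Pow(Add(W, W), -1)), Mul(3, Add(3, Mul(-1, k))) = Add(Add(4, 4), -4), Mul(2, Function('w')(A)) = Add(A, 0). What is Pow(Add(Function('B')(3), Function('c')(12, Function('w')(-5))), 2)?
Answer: Rational(49, 81) ≈ 0.60494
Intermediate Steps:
Function('w')(A) = Mul(Rational(1, 2), A) (Function('w')(A) = Mul(Rational(1, 2), Add(A, 0)) = Mul(Rational(1, 2), A))
k = Rational(5, 3) (k = Add(3, Mul(Rational(-1, 3), Add(Add(4, 4), -4))) = Add(3, Mul(Rational(-1, 3), Add(8, -4))) = Add(3, Mul(Rational(-1, 3), 4)) = Add(3, Rational(-4, 3)) = Rational(5, 3) ≈ 1.6667)
Function('B')(W) = Mul(Rational(1, 2), Pow(W, -1), Add(Rational(5, 3), W)) (Function('B')(W) = Mul(Add(W, Rational(5, 3)), Pow(Add(W, W), -1)) = Mul(Add(Rational(5, 3), W), Pow(Mul(2, W), -1)) = Mul(Add(Rational(5, 3), W), Mul(Rational(1, 2), Pow(W, -1))) = Mul(Rational(1, 2), Pow(W, -1), Add(Rational(5, 3), W)))
Function('c')(G, g) = 0
Pow(Add(Function('B')(3), Function('c')(12, Function('w')(-5))), 2) = Pow(Add(Mul(Rational(1, 6), Pow(3, -1), Add(5, Mul(3, 3))), 0), 2) = Pow(Add(Mul(Rational(1, 6), Rational(1, 3), Add(5, 9)), 0), 2) = Pow(Add(Mul(Rational(1, 6), Rational(1, 3), 14), 0), 2) = Pow(Add(Rational(7, 9), 0), 2) = Pow(Rational(7, 9), 2) = Rational(49, 81)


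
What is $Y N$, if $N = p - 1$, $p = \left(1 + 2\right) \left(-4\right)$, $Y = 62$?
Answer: $-806$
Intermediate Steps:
$p = -12$ ($p = 3 \left(-4\right) = -12$)
$N = -13$ ($N = -12 - 1 = -13$)
$Y N = 62 \left(-13\right) = -806$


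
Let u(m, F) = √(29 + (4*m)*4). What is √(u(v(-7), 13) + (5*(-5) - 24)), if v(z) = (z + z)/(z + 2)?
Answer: √(-1225 + 15*√205)/5 ≈ 6.3568*I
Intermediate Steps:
v(z) = 2*z/(2 + z) (v(z) = (2*z)/(2 + z) = 2*z/(2 + z))
u(m, F) = √(29 + 16*m)
√(u(v(-7), 13) + (5*(-5) - 24)) = √(√(29 + 16*(2*(-7)/(2 - 7))) + (5*(-5) - 24)) = √(√(29 + 16*(2*(-7)/(-5))) + (-25 - 24)) = √(√(29 + 16*(2*(-7)*(-⅕))) - 49) = √(√(29 + 16*(14/5)) - 49) = √(√(29 + 224/5) - 49) = √(√(369/5) - 49) = √(3*√205/5 - 49) = √(-49 + 3*√205/5)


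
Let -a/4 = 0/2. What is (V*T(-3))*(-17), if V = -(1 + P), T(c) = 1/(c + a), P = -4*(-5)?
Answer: -119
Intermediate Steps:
a = 0 (a = -0/2 = -4*0 = 0)
P = 20
T(c) = 1/c (T(c) = 1/(c + 0) = 1/c)
V = -21 (V = -(1 + 20) = -1*21 = -21)
(V*T(-3))*(-17) = -21/(-3)*(-17) = -21*(-⅓)*(-17) = 7*(-17) = -119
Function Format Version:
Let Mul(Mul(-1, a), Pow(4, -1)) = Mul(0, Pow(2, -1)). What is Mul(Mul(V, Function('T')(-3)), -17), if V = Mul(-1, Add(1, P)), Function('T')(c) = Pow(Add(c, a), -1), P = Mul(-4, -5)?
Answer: -119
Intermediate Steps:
a = 0 (a = Mul(-4, Mul(0, Pow(2, -1))) = Mul(-4, Mul(0, Rational(1, 2))) = Mul(-4, 0) = 0)
P = 20
Function('T')(c) = Pow(c, -1) (Function('T')(c) = Pow(Add(c, 0), -1) = Pow(c, -1))
V = -21 (V = Mul(-1, Add(1, 20)) = Mul(-1, 21) = -21)
Mul(Mul(V, Function('T')(-3)), -17) = Mul(Mul(-21, Pow(-3, -1)), -17) = Mul(Mul(-21, Rational(-1, 3)), -17) = Mul(7, -17) = -119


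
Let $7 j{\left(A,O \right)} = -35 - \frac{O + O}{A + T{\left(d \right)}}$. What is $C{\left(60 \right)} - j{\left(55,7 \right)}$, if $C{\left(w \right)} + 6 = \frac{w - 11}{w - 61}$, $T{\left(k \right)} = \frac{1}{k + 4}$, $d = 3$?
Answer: $- \frac{9643}{193} \approx -49.964$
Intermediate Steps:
$T{\left(k \right)} = \frac{1}{4 + k}$
$C{\left(w \right)} = -6 + \frac{-11 + w}{-61 + w}$ ($C{\left(w \right)} = -6 + \frac{w - 11}{w - 61} = -6 + \frac{-11 + w}{-61 + w}$)
$j{\left(A,O \right)} = -5 - \frac{2 O}{7 \left(\frac{1}{7} + A\right)}$ ($j{\left(A,O \right)} = \frac{-35 - \frac{O + O}{A + \frac{1}{4 + 3}}}{7} = \frac{-35 - \frac{2 O}{A + \frac{1}{7}}}{7} = \frac{-35 - \frac{2 O}{\frac{1}{7} + A}}{7} = -5 - \frac{2 O}{7 \left(\frac{1}{7} + A\right)}$)
$C{\left(60 \right)} - j{\left(55,7 \right)} = \frac{5 \left(71 - 60\right)}{-61 + 60} - \frac{-5 - 1925 - 14}{1 + 7 \cdot 55} = \frac{5 \left(71 - 60\right)}{-1} - \frac{-5 - 1925 - 14}{1 + 385} = 5 \left(-1\right) 11 - \frac{1}{386} \left(-1944\right) = -55 - \frac{1}{386} \left(-1944\right) = -55 - - \frac{972}{193} = -55 + \frac{972}{193} = - \frac{9643}{193}$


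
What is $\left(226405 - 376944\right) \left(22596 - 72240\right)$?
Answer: $7473358116$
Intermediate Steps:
$\left(226405 - 376944\right) \left(22596 - 72240\right) = - 150539 \left(22596 - 72240\right) = \left(-150539\right) \left(-49644\right) = 7473358116$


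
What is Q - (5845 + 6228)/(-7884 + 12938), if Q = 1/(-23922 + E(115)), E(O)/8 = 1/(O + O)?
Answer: -8303429527/3475921351 ≈ -2.3888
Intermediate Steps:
E(O) = 4/O (E(O) = 8/(O + O) = 8/((2*O)) = 8*(1/(2*O)) = 4/O)
Q = -115/2751026 (Q = 1/(-23922 + 4/115) = 1/(-2751026/115) = -115/2751026 ≈ -4.1803e-5)
Q - (5845 + 6228)/(-7884 + 12938) = -115/2751026 - (5845 + 6228)/(-7884 + 12938) = -115/2751026 - 12073/5054 = -8303429527/3475921351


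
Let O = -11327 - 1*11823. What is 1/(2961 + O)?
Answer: -1/20189 ≈ -4.9532e-5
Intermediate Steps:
O = -23150 (O = -11327 - 11823 = -23150)
1/(2961 + O) = 1/(2961 - 23150) = 1/(-20189) = -1/20189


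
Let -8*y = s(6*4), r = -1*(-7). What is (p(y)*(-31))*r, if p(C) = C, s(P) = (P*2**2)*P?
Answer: 62496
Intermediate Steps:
r = 7
s(P) = 4*P**2 (s(P) = (P*4)*P = (4*P)*P = 4*P**2)
y = -288 (y = -(6*4)**2/2 = -24**2/2 = -576/2 = -1/8*2304 = -288)
(p(y)*(-31))*r = -288*(-31)*7 = 8928*7 = 62496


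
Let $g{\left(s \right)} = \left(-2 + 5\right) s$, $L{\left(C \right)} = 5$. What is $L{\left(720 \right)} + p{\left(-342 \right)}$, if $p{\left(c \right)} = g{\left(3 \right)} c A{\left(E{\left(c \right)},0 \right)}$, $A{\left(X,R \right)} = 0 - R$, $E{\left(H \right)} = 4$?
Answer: $5$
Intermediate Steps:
$A{\left(X,R \right)} = - R$
$g{\left(s \right)} = 3 s$
$p{\left(c \right)} = 0$ ($p{\left(c \right)} = 3 \cdot 3 c \left(\left(-1\right) 0\right) = 9 c 0 = 0$)
$L{\left(720 \right)} + p{\left(-342 \right)} = 5 + 0 = 5$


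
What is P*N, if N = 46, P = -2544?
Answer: -117024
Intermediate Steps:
P*N = -2544*46 = -117024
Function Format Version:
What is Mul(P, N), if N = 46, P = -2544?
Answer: -117024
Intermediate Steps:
Mul(P, N) = Mul(-2544, 46) = -117024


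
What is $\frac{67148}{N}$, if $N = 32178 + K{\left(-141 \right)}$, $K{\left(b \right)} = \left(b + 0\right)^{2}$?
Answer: $\frac{67148}{52059} \approx 1.2898$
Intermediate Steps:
$K{\left(b \right)} = b^{2}$
$N = 52059$ ($N = 32178 + \left(-141\right)^{2} = 32178 + 19881 = 52059$)
$\frac{67148}{N} = \frac{67148}{52059}$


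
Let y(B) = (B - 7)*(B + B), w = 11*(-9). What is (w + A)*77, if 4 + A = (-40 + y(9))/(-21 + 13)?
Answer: -15785/2 ≈ -7892.5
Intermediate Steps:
w = -99
y(B) = 2*B*(-7 + B) (y(B) = (-7 + B)*(2*B) = 2*B*(-7 + B))
A = -7/2 (A = -4 + (-40 + 2*9*(-7 + 9))/(-21 + 13) = -4 + (-40 + 2*9*2)/(-8) = -4 + (-40 + 36)*(-⅛) = -4 - 4*(-⅛) = -4 + ½ = -7/2 ≈ -3.5000)
(w + A)*77 = (-99 - 7/2)*77 = -205/2*77 = -15785/2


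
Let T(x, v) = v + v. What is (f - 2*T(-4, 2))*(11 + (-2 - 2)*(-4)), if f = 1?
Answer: -189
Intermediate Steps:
T(x, v) = 2*v
(f - 2*T(-4, 2))*(11 + (-2 - 2)*(-4)) = (1 - 4*2)*(11 + (-2 - 2)*(-4)) = (1 - 2*4)*(11 - 4*(-4)) = (1 - 8)*(11 + 16) = -7*27 = -189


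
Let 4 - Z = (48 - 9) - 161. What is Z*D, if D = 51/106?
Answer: 3213/53 ≈ 60.623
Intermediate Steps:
D = 51/106 (D = 51*(1/106) = 51/106 ≈ 0.48113)
Z = 126 (Z = 4 - ((48 - 9) - 161) = 4 - (39 - 161) = 4 - 1*(-122) = 4 + 122 = 126)
Z*D = 126*(51/106) = 3213/53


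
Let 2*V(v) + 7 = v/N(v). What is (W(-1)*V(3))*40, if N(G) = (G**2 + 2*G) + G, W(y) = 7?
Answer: -2870/3 ≈ -956.67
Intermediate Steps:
N(G) = G**2 + 3*G
V(v) = -7/2 + 1/(2*(3 + v)) (V(v) = -7/2 + (v/((v*(3 + v))))/2 = -7/2 + (v*(1/(v*(3 + v))))/2 = -7/2 + 1/(2*(3 + v)))
(W(-1)*V(3))*40 = (7*((-20 - 7*3)/(2*(3 + 3))))*40 = (7*((1/2)*(-20 - 21)/6))*40 = (7*((1/2)*(1/6)*(-41)))*40 = (7*(-41/12))*40 = -287/12*40 = -2870/3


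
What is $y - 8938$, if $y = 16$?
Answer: $-8922$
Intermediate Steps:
$y - 8938 = 16 - 8938 = -8922$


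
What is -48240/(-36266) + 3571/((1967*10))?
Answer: 539193343/356676110 ≈ 1.5117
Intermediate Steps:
-48240/(-36266) + 3571/((1967*10)) = -48240*(-1/36266) + 3571/19670 = 24120/18133 + 3571*(1/19670) = 24120/18133 + 3571/19670 = 539193343/356676110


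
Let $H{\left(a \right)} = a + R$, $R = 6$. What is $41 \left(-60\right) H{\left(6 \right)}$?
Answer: $-29520$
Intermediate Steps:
$H{\left(a \right)} = 6 + a$ ($H{\left(a \right)} = a + 6 = 6 + a$)
$41 \left(-60\right) H{\left(6 \right)} = 41 \left(-60\right) \left(6 + 6\right) = \left(-2460\right) 12 = -29520$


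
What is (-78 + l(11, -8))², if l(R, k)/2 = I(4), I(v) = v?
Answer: 4900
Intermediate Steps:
l(R, k) = 8 (l(R, k) = 2*4 = 8)
(-78 + l(11, -8))² = (-78 + 8)² = (-70)² = 4900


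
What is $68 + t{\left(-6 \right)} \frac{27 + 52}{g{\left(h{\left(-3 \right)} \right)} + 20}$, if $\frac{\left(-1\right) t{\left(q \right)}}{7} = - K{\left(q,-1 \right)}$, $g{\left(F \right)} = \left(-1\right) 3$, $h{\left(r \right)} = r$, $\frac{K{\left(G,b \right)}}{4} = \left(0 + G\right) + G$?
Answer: $- \frac{25388}{17} \approx -1493.4$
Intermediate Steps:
$K{\left(G,b \right)} = 8 G$ ($K{\left(G,b \right)} = 4 \left(\left(0 + G\right) + G\right) = 4 \left(G + G\right) = 4 \cdot 2 G = 8 G$)
$g{\left(F \right)} = -3$
$t{\left(q \right)} = 56 q$ ($t{\left(q \right)} = - 7 \left(- 8 q\right) = 56 q$)
$68 + t{\left(-6 \right)} \frac{27 + 52}{g{\left(h{\left(-3 \right)} \right)} + 20} = 68 + 56 \left(-6\right) \frac{27 + 52}{-3 + 20} = 68 - 336 \cdot \frac{79}{17} = 68 - 336 \cdot 79 \cdot \frac{1}{17} = 68 - \frac{26544}{17} = - \frac{25388}{17}$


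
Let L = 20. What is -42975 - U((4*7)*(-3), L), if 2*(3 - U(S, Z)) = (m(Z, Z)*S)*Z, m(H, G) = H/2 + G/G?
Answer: -52218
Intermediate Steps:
m(H, G) = 1 + H/2 (m(H, G) = H*(½) + 1 = H/2 + 1 = 1 + H/2)
U(S, Z) = 3 - S*Z*(1 + Z/2)/2 (U(S, Z) = 3 - (1 + Z/2)*S*Z/2 = 3 - S*(1 + Z/2)*Z/2 = 3 - S*Z*(1 + Z/2)/2)
-42975 - U((4*7)*(-3), L) = -42975 - (3 - ¼*(4*7)*(-3)*20*(2 + 20)) = -42975 - (3 - ¼*28*(-3)*20*22) = -42975 - (3 - ¼*(-84)*20*22) = -42975 - (3 + 9240) = -42975 - 1*9243 = -42975 - 9243 = -52218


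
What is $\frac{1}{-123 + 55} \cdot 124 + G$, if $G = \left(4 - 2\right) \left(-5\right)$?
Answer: $- \frac{201}{17} \approx -11.824$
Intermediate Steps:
$G = -10$ ($G = 2 \left(-5\right) = -10$)
$\frac{1}{-123 + 55} \cdot 124 + G = \frac{1}{-123 + 55} \cdot 124 - 10 = \frac{1}{-68} \cdot 124 - 10 = \left(- \frac{1}{68}\right) 124 - 10 = - \frac{31}{17} - 10 = - \frac{201}{17}$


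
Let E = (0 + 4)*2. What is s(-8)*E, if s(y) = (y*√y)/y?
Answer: 16*I*√2 ≈ 22.627*I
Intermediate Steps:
E = 8 (E = 4*2 = 8)
s(y) = √y (s(y) = y^(3/2)/y = √y)
s(-8)*E = √(-8)*8 = (2*I*√2)*8 = 16*I*√2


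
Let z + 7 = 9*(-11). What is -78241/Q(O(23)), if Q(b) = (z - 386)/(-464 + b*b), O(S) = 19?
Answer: -8058823/492 ≈ -16380.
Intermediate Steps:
z = -106 (z = -7 + 9*(-11) = -7 - 99 = -106)
Q(b) = -492/(-464 + b²) (Q(b) = (-106 - 386)/(-464 + b*b) = -492/(-464 + b²))
-78241/Q(O(23)) = -78241/((-492/(-464 + 19²))) = -78241/((-492/(-464 + 361))) = -78241/((-492/(-103))) = -78241/((-492*(-1/103))) = -78241/492/103 = -78241*103/492 = -8058823/492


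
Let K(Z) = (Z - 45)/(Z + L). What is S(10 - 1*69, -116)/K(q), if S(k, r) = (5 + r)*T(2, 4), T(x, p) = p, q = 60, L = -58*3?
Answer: 16872/5 ≈ 3374.4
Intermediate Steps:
L = -174
K(Z) = (-45 + Z)/(-174 + Z) (K(Z) = (Z - 45)/(Z - 174) = (-45 + Z)/(-174 + Z))
S(k, r) = 20 + 4*r (S(k, r) = (5 + r)*4 = 20 + 4*r)
S(10 - 1*69, -116)/K(q) = (20 + 4*(-116))/(((-45 + 60)/(-174 + 60))) = (20 - 464)/((15/(-114))) = -444/((-1/114*15)) = -444/(-5/38) = -444*(-38/5) = 16872/5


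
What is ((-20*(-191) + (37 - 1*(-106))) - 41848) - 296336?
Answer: -334221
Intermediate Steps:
((-20*(-191) + (37 - 1*(-106))) - 41848) - 296336 = ((3820 + (37 + 106)) - 41848) - 296336 = ((3820 + 143) - 41848) - 296336 = (3963 - 41848) - 296336 = -37885 - 296336 = -334221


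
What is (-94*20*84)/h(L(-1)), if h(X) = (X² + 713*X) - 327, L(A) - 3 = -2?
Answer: -52640/129 ≈ -408.06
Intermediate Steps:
L(A) = 1 (L(A) = 3 - 2 = 1)
h(X) = -327 + X² + 713*X
(-94*20*84)/h(L(-1)) = (-94*20*84)/(-327 + 1² + 713*1) = (-1880*84)/(-327 + 1 + 713) = -157920/387 = -157920*1/387 = -52640/129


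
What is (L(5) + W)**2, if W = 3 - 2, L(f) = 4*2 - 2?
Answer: 49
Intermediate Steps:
L(f) = 6 (L(f) = 8 - 2 = 6)
W = 1
(L(5) + W)**2 = (6 + 1)**2 = 7**2 = 49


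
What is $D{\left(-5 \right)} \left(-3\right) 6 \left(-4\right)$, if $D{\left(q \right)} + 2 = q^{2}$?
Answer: $1656$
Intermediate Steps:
$D{\left(q \right)} = -2 + q^{2}$
$D{\left(-5 \right)} \left(-3\right) 6 \left(-4\right) = \left(-2 + \left(-5\right)^{2}\right) \left(-3\right) 6 \left(-4\right) = \left(-2 + 25\right) \left(\left(-18\right) \left(-4\right)\right) = 23 \cdot 72 = 1656$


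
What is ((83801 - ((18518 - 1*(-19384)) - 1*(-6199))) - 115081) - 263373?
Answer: -338754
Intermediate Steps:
((83801 - ((18518 - 1*(-19384)) - 1*(-6199))) - 115081) - 263373 = ((83801 - ((18518 + 19384) + 6199)) - 115081) - 263373 = ((83801 - (37902 + 6199)) - 115081) - 263373 = ((83801 - 1*44101) - 115081) - 263373 = ((83801 - 44101) - 115081) - 263373 = (39700 - 115081) - 263373 = -75381 - 263373 = -338754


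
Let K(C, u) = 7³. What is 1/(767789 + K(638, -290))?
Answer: 1/768132 ≈ 1.3019e-6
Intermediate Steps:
K(C, u) = 343
1/(767789 + K(638, -290)) = 1/(767789 + 343) = 1/768132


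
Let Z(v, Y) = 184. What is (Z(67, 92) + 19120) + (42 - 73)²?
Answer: 20265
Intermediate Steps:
(Z(67, 92) + 19120) + (42 - 73)² = (184 + 19120) + (42 - 73)² = 19304 + (-31)² = 19304 + 961 = 20265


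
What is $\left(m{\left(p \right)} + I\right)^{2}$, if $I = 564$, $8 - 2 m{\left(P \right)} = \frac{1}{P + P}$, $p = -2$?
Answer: $\frac{20657025}{64} \approx 3.2277 \cdot 10^{5}$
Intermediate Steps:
$m{\left(P \right)} = 4 - \frac{1}{4 P}$ ($m{\left(P \right)} = 4 - \frac{1}{2 \left(P + P\right)} = 4 - \frac{1}{2 \cdot 2 P} = 4 - \frac{\frac{1}{2} \frac{1}{P}}{2} = 4 - \frac{1}{4 P}$)
$\left(m{\left(p \right)} + I\right)^{2} = \left(\left(4 - \frac{1}{4 \left(-2\right)}\right) + 564\right)^{2} = \left(\left(4 - - \frac{1}{8}\right) + 564\right)^{2} = \left(\left(4 + \frac{1}{8}\right) + 564\right)^{2} = \left(\frac{33}{8} + 564\right)^{2} = \left(\frac{4545}{8}\right)^{2} = \frac{20657025}{64}$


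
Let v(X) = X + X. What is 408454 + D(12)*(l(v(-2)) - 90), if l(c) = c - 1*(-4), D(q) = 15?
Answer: 407104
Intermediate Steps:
v(X) = 2*X
l(c) = 4 + c (l(c) = c + 4 = 4 + c)
408454 + D(12)*(l(v(-2)) - 90) = 408454 + 15*((4 + 2*(-2)) - 90) = 408454 + 15*((4 - 4) - 90) = 408454 + 15*(0 - 90) = 408454 + 15*(-90) = 408454 - 1350 = 407104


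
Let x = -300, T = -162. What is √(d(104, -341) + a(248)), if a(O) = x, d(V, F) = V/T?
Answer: 4*I*√1522/9 ≈ 17.339*I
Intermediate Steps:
d(V, F) = -V/162 (d(V, F) = V/(-162) = V*(-1/162) = -V/162)
a(O) = -300
√(d(104, -341) + a(248)) = √(-1/162*104 - 300) = √(-52/81 - 300) = √(-24352/81) = 4*I*√1522/9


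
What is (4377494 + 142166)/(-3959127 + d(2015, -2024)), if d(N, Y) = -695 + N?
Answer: -4519660/3957807 ≈ -1.1420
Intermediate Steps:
(4377494 + 142166)/(-3959127 + d(2015, -2024)) = (4377494 + 142166)/(-3959127 + (-695 + 2015)) = 4519660/(-3959127 + 1320) = 4519660/(-3957807) = 4519660*(-1/3957807) = -4519660/3957807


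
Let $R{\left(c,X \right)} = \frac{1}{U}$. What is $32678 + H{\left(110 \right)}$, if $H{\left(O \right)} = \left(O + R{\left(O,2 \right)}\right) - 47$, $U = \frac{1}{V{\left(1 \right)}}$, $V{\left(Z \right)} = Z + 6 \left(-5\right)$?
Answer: $32712$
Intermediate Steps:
$V{\left(Z \right)} = -30 + Z$ ($V{\left(Z \right)} = Z - 30 = -30 + Z$)
$U = - \frac{1}{29}$ ($U = \frac{1}{-30 + 1} = \frac{1}{-29} = - \frac{1}{29} \approx -0.034483$)
$R{\left(c,X \right)} = -29$ ($R{\left(c,X \right)} = \frac{1}{- \frac{1}{29}} = -29$)
$H{\left(O \right)} = -76 + O$ ($H{\left(O \right)} = \left(O - 29\right) - 47 = \left(-29 + O\right) - 47 = -76 + O$)
$32678 + H{\left(110 \right)} = 32678 + \left(-76 + 110\right) = 32678 + 34 = 32712$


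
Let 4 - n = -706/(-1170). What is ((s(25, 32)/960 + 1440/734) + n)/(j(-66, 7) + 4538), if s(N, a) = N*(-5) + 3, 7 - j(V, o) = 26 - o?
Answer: 7188127/6218941248 ≈ 0.0011558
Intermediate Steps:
j(V, o) = -19 + o (j(V, o) = 7 - (26 - o) = 7 + (-26 + o) = -19 + o)
s(N, a) = 3 - 5*N (s(N, a) = -5*N + 3 = 3 - 5*N)
n = 1987/585 (n = 4 - (-706)/(-1170) = 4 - (-706)*(-1)/1170 = 4 - 1*353/585 = 4 - 353/585 = 1987/585 ≈ 3.3966)
((s(25, 32)/960 + 1440/734) + n)/(j(-66, 7) + 4538) = (((3 - 5*25)/960 + 1440/734) + 1987/585)/((-19 + 7) + 4538) = (((3 - 125)*(1/960) + 1440*(1/734)) + 1987/585)/(-12 + 4538) = ((-122*1/960 + 720/367) + 1987/585)/4526 = ((-61/480 + 720/367) + 1987/585)*(1/4526) = (323213/176160 + 1987/585)*(1/4526) = (7188127/1374048)*(1/4526) = 7188127/6218941248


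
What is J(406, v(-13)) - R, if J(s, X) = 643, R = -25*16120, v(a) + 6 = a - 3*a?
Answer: 403643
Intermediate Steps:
v(a) = -6 - 2*a (v(a) = -6 + (a - 3*a) = -6 - 2*a)
R = -403000
J(406, v(-13)) - R = 643 - 1*(-403000) = 643 + 403000 = 403643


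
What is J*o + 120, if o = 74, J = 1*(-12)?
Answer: -768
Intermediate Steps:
J = -12
J*o + 120 = -12*74 + 120 = -888 + 120 = -768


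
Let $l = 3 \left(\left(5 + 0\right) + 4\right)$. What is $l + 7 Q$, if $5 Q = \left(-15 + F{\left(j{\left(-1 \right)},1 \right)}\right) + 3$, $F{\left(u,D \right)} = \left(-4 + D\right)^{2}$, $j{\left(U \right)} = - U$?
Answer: $\frac{114}{5} \approx 22.8$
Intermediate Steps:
$l = 27$ ($l = 3 \left(5 + 4\right) = 3 \cdot 9 = 27$)
$Q = - \frac{3}{5}$ ($Q = \frac{\left(-15 + \left(-4 + 1\right)^{2}\right) + 3}{5} = \frac{\left(-15 + \left(-3\right)^{2}\right) + 3}{5} = \frac{\left(-15 + 9\right) + 3}{5} = \frac{-6 + 3}{5} = \frac{1}{5} \left(-3\right) = - \frac{3}{5} \approx -0.6$)
$l + 7 Q = 27 + 7 \left(- \frac{3}{5}\right) = 27 - \frac{21}{5} = \frac{114}{5}$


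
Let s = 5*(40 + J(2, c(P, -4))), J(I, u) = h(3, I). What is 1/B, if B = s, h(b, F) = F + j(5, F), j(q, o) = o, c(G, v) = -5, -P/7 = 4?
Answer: 1/220 ≈ 0.0045455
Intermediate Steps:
P = -28 (P = -7*4 = -28)
h(b, F) = 2*F (h(b, F) = F + F = 2*F)
J(I, u) = 2*I
s = 220 (s = 5*(40 + 2*2) = 5*(40 + 4) = 5*44 = 220)
B = 220
1/B = 1/220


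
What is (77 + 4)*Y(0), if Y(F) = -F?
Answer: 0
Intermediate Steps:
(77 + 4)*Y(0) = (77 + 4)*(-1*0) = 81*0 = 0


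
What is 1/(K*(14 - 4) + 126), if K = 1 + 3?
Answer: 1/166 ≈ 0.0060241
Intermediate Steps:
K = 4
1/(K*(14 - 4) + 126) = 1/(4*(14 - 4) + 126) = 1/(4*10 + 126) = 1/(40 + 126) = 1/166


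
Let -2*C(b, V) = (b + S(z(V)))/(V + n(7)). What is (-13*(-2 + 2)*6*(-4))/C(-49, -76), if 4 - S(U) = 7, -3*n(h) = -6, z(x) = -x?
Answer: 0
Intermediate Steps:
n(h) = 2 (n(h) = -⅓*(-6) = 2)
S(U) = -3 (S(U) = 4 - 1*7 = 4 - 7 = -3)
C(b, V) = -(-3 + b)/(2*(2 + V)) (C(b, V) = -(b - 3)/(2*(V + 2)) = -(-3 + b)/(2*(2 + V)))
(-13*(-2 + 2)*6*(-4))/C(-49, -76) = (-13*(-2 + 2)*6*(-4))/(((3 - 1*(-49))/(2*(2 - 76)))) = (-0*6*(-4))/(((½)*(3 + 49)/(-74))) = (-13*0*(-4))/(((½)*(-1/74)*52)) = (0*(-4))/(-13/37) = 0*(-37/13) = 0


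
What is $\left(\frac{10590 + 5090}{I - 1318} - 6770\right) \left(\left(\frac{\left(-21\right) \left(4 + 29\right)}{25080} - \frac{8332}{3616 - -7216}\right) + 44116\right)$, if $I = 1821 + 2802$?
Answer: $- \frac{50751189141778361}{170048860} \approx -2.9845 \cdot 10^{8}$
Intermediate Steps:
$I = 4623$
$\left(\frac{10590 + 5090}{I - 1318} - 6770\right) \left(\left(\frac{\left(-21\right) \left(4 + 29\right)}{25080} - \frac{8332}{3616 - -7216}\right) + 44116\right) = \left(\frac{10590 + 5090}{4623 - 1318} - 6770\right) \left(\left(\frac{\left(-21\right) \left(4 + 29\right)}{25080} - \frac{8332}{3616 - -7216}\right) + 44116\right) = \left(\frac{15680}{3305} - 6770\right) \left(\left(\left(-21\right) 33 \cdot \frac{1}{25080} - \frac{8332}{3616 + 7216}\right) + 44116\right) = \left(15680 \cdot \frac{1}{3305} - 6770\right) \left(\left(\left(-693\right) \frac{1}{25080} - \frac{8332}{10832}\right) + 44116\right) = \left(\frac{3136}{661} - 6770\right) \left(\left(- \frac{21}{760} - \frac{2083}{2708}\right) + 44116\right) = - \frac{4471834 \left(\left(- \frac{21}{760} - \frac{2083}{2708}\right) + 44116\right)}{661} = - \frac{4471834 \left(- \frac{409987}{514520} + 44116\right)}{661} = \left(- \frac{4471834}{661}\right) \frac{22698154333}{514520} = - \frac{50751189141778361}{170048860}$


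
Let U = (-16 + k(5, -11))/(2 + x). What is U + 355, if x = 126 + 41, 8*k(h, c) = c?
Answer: 479821/1352 ≈ 354.90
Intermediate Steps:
k(h, c) = c/8
x = 167
U = -139/1352 (U = (-16 + (⅛)*(-11))/(2 + 167) = (-16 - 11/8)/169 = -139/8*1/169 = -139/1352 ≈ -0.10281)
U + 355 = -139/1352 + 355 = 479821/1352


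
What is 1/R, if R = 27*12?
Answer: 1/324 ≈ 0.0030864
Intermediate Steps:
R = 324
1/R = 1/324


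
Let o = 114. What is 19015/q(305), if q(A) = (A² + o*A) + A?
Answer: 3803/25620 ≈ 0.14844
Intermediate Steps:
q(A) = A² + 115*A (q(A) = (A² + 114*A) + A = A² + 115*A)
19015/q(305) = 19015/((305*(115 + 305))) = 19015/((305*420)) = 19015/128100 = 19015*(1/128100) = 3803/25620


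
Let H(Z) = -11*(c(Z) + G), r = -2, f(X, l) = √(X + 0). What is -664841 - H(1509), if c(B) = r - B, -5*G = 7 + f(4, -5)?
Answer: -3407409/5 ≈ -6.8148e+5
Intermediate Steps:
f(X, l) = √X
G = -9/5 (G = -(7 + √4)/5 = -(7 + 2)/5 = -⅕*9 = -9/5 ≈ -1.8000)
c(B) = -2 - B
H(Z) = 209/5 + 11*Z (H(Z) = -11*((-2 - Z) - 9/5) = -11*(-19/5 - Z) = 209/5 + 11*Z)
-664841 - H(1509) = -664841 - (209/5 + 11*1509) = -664841 - (209/5 + 16599) = -664841 - 1*83204/5 = -664841 - 83204/5 = -3407409/5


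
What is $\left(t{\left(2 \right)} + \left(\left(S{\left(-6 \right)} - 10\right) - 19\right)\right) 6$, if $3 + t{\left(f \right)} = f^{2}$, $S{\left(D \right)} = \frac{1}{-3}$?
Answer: $-170$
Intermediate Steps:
$S{\left(D \right)} = - \frac{1}{3}$
$t{\left(f \right)} = -3 + f^{2}$
$\left(t{\left(2 \right)} + \left(\left(S{\left(-6 \right)} - 10\right) - 19\right)\right) 6 = \left(\left(-3 + 2^{2}\right) - \frac{88}{3}\right) 6 = \left(\left(-3 + 4\right) - \frac{88}{3}\right) 6 = \left(1 - \frac{88}{3}\right) 6 = \left(- \frac{85}{3}\right) 6 = -170$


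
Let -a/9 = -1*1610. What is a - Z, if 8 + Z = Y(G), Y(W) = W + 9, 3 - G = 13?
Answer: 14499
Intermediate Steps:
G = -10 (G = 3 - 1*13 = 3 - 13 = -10)
a = 14490 (a = -(-9)*1610 = -9*(-1610) = 14490)
Y(W) = 9 + W
Z = -9 (Z = -8 + (9 - 10) = -8 - 1 = -9)
a - Z = 14490 - 1*(-9) = 14490 + 9 = 14499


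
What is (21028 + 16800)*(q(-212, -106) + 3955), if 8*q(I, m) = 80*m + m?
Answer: 109010839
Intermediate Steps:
q(I, m) = 81*m/8 (q(I, m) = (80*m + m)/8 = (81*m)/8 = 81*m/8)
(21028 + 16800)*(q(-212, -106) + 3955) = (21028 + 16800)*((81/8)*(-106) + 3955) = 37828*(-4293/4 + 3955) = 37828*(11527/4) = 109010839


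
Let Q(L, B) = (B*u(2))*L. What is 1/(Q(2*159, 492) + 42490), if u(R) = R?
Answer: 1/355402 ≈ 2.8137e-6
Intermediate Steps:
Q(L, B) = 2*B*L (Q(L, B) = (B*2)*L = (2*B)*L = 2*B*L)
1/(Q(2*159, 492) + 42490) = 1/(2*492*(2*159) + 42490) = 1/(2*492*318 + 42490) = 1/(312912 + 42490) = 1/355402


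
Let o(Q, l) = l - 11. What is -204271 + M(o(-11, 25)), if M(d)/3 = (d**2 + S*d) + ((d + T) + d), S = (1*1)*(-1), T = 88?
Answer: -203377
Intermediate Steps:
o(Q, l) = -11 + l
S = -1 (S = 1*(-1) = -1)
M(d) = 264 + 3*d + 3*d**2 (M(d) = 3*((d**2 - d) + ((d + 88) + d)) = 3*((d**2 - d) + ((88 + d) + d)) = 3*((d**2 - d) + (88 + 2*d)) = 3*(88 + d + d**2) = 264 + 3*d + 3*d**2)
-204271 + M(o(-11, 25)) = -204271 + (264 + 3*(-11 + 25) + 3*(-11 + 25)**2) = -204271 + (264 + 3*14 + 3*14**2) = -204271 + (264 + 42 + 3*196) = -204271 + (264 + 42 + 588) = -204271 + 894 = -203377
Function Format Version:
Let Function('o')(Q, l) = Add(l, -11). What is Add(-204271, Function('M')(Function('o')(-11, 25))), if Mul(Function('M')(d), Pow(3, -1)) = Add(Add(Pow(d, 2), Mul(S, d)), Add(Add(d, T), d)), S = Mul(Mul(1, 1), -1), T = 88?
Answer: -203377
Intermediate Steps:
Function('o')(Q, l) = Add(-11, l)
S = -1 (S = Mul(1, -1) = -1)
Function('M')(d) = Add(264, Mul(3, d), Mul(3, Pow(d, 2))) (Function('M')(d) = Mul(3, Add(Add(Pow(d, 2), Mul(-1, d)), Add(Add(d, 88), d))) = Mul(3, Add(Add(Pow(d, 2), Mul(-1, d)), Add(Add(88, d), d))) = Mul(3, Add(Add(Pow(d, 2), Mul(-1, d)), Add(88, Mul(2, d)))) = Mul(3, Add(88, d, Pow(d, 2))) = Add(264, Mul(3, d), Mul(3, Pow(d, 2))))
Add(-204271, Function('M')(Function('o')(-11, 25))) = Add(-204271, Add(264, Mul(3, Add(-11, 25)), Mul(3, Pow(Add(-11, 25), 2)))) = Add(-204271, Add(264, Mul(3, 14), Mul(3, Pow(14, 2)))) = Add(-204271, Add(264, 42, Mul(3, 196))) = Add(-204271, Add(264, 42, 588)) = Add(-204271, 894) = -203377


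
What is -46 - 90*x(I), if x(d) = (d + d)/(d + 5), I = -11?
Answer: -376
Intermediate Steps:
x(d) = 2*d/(5 + d) (x(d) = (2*d)/(5 + d) = 2*d/(5 + d))
-46 - 90*x(I) = -46 - 180*(-11)/(5 - 11) = -46 - 180*(-11)/(-6) = -46 - 180*(-11)*(-1)/6 = -46 - 90*11/3 = -46 - 330 = -376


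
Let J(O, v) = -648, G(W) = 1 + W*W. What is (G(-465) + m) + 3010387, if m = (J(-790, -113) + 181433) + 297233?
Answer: 3704631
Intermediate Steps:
G(W) = 1 + W**2
m = 478018 (m = (-648 + 181433) + 297233 = 180785 + 297233 = 478018)
(G(-465) + m) + 3010387 = ((1 + (-465)**2) + 478018) + 3010387 = ((1 + 216225) + 478018) + 3010387 = (216226 + 478018) + 3010387 = 694244 + 3010387 = 3704631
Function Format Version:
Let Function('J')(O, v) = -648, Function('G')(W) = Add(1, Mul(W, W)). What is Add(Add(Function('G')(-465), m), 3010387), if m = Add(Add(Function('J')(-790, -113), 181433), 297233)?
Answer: 3704631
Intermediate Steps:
Function('G')(W) = Add(1, Pow(W, 2))
m = 478018 (m = Add(Add(-648, 181433), 297233) = Add(180785, 297233) = 478018)
Add(Add(Function('G')(-465), m), 3010387) = Add(Add(Add(1, Pow(-465, 2)), 478018), 3010387) = Add(Add(Add(1, 216225), 478018), 3010387) = Add(Add(216226, 478018), 3010387) = Add(694244, 3010387) = 3704631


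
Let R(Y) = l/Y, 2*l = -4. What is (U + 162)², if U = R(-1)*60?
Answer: 79524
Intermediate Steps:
l = -2 (l = (½)*(-4) = -2)
R(Y) = -2/Y
U = 120 (U = -2/(-1)*60 = -2*(-1)*60 = 2*60 = 120)
(U + 162)² = (120 + 162)² = 282² = 79524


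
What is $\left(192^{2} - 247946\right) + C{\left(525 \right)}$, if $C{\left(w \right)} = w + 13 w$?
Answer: $-203732$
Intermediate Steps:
$C{\left(w \right)} = 14 w$
$\left(192^{2} - 247946\right) + C{\left(525 \right)} = \left(192^{2} - 247946\right) + 14 \cdot 525 = \left(36864 - 247946\right) + 7350 = -211082 + 7350 = -203732$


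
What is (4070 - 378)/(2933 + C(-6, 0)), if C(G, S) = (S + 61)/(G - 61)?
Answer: 123682/98225 ≈ 1.2592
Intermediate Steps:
C(G, S) = (61 + S)/(-61 + G)
(4070 - 378)/(2933 + C(-6, 0)) = (4070 - 378)/(2933 + (61 + 0)/(-61 - 6)) = 3692/(2933 + 61/(-67)) = 3692/(2933 - 1/67*61) = 3692/(2933 - 61/67) = 3692/(196450/67) = 3692*(67/196450) = 123682/98225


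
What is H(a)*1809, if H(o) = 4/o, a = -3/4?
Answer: -9648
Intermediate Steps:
a = -¾ (a = -3*¼ = -¾ ≈ -0.75000)
H(a)*1809 = (4/(-¾))*1809 = (4*(-4/3))*1809 = -16/3*1809 = -9648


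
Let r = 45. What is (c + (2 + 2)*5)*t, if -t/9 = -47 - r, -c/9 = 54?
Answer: -385848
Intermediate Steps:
c = -486 (c = -9*54 = -486)
t = 828 (t = -9*(-47 - 1*45) = -9*(-47 - 45) = -9*(-92) = 828)
(c + (2 + 2)*5)*t = (-486 + (2 + 2)*5)*828 = (-486 + 4*5)*828 = (-486 + 20)*828 = -466*828 = -385848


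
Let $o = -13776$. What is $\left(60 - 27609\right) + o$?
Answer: $-41325$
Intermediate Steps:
$\left(60 - 27609\right) + o = \left(60 - 27609\right) - 13776 = -27549 - 13776 = -41325$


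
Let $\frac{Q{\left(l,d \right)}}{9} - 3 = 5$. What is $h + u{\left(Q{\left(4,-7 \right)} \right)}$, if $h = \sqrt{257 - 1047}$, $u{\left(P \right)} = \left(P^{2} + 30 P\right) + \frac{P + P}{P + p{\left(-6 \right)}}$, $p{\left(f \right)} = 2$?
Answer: $\frac{271800}{37} + i \sqrt{790} \approx 7345.9 + 28.107 i$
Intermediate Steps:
$Q{\left(l,d \right)} = 72$ ($Q{\left(l,d \right)} = 27 + 9 \cdot 5 = 27 + 45 = 72$)
$u{\left(P \right)} = P^{2} + 30 P + \frac{2 P}{2 + P}$ ($u{\left(P \right)} = \left(P^{2} + 30 P\right) + \frac{P + P}{P + 2} = \left(P^{2} + 30 P\right) + \frac{2 P}{2 + P} = P^{2} + 30 P + \frac{2 P}{2 + P}$)
$h = i \sqrt{790}$ ($h = \sqrt{-790} = i \sqrt{790} \approx 28.107 i$)
$h + u{\left(Q{\left(4,-7 \right)} \right)} = i \sqrt{790} + \frac{72 \left(62 + 72^{2} + 32 \cdot 72\right)}{2 + 72} = i \sqrt{790} + \frac{72 \left(62 + 5184 + 2304\right)}{74} = i \sqrt{790} + 72 \cdot \frac{1}{74} \cdot 7550 = i \sqrt{790} + \frac{271800}{37} = \frac{271800}{37} + i \sqrt{790}$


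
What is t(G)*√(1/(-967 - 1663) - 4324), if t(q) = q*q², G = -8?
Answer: -768*I*√3323186470/1315 ≈ -33668.0*I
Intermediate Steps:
t(q) = q³
t(G)*√(1/(-967 - 1663) - 4324) = (-8)³*√(1/(-967 - 1663) - 4324) = -512*√(1/(-2630) - 4324) = -512*√(-1/2630 - 4324) = -768*I*√3323186470/1315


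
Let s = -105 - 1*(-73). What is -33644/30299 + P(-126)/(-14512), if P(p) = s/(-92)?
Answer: -1403725267/1264134878 ≈ -1.1104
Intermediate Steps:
s = -32 (s = -105 + 73 = -32)
P(p) = 8/23 (P(p) = -32/(-92) = -32*(-1/92) = 8/23)
-33644/30299 + P(-126)/(-14512) = -33644/30299 + (8/23)/(-14512) = -33644*1/30299 + (8/23)*(-1/14512) = -33644/30299 - 1/41722 = -1403725267/1264134878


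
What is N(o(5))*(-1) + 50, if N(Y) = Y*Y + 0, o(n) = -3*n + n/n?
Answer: -146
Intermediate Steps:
o(n) = 1 - 3*n (o(n) = -3*n + 1 = 1 - 3*n)
N(Y) = Y² (N(Y) = Y² + 0 = Y²)
N(o(5))*(-1) + 50 = (1 - 3*5)²*(-1) + 50 = (1 - 15)²*(-1) + 50 = (-14)²*(-1) + 50 = 196*(-1) + 50 = -196 + 50 = -146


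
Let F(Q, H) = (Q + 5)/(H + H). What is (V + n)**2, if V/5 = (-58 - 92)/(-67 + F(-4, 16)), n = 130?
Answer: 91560708100/4592449 ≈ 19937.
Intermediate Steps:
F(Q, H) = (5 + Q)/(2*H) (F(Q, H) = (5 + Q)/((2*H)) = (5 + Q)*(1/(2*H)) = (5 + Q)/(2*H))
V = 24000/2143 (V = 5*((-58 - 92)/(-67 + (1/2)*(5 - 4)/16)) = 5*(-150/(-67 + (1/2)*(1/16)*1)) = 5*(-150/(-67 + 1/32)) = 5*(-150/(-2143/32)) = 5*(-150*(-32/2143)) = 5*(4800/2143) = 24000/2143 ≈ 11.199)
(V + n)**2 = (24000/2143 + 130)**2 = (302590/2143)**2 = 91560708100/4592449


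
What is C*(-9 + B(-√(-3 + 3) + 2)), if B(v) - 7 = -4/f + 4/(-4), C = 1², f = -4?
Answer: -2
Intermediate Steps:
C = 1
B(v) = 7 (B(v) = 7 + (-4/(-4) + 4/(-4)) = 7 + (-4*(-¼) + 4*(-¼)) = 7 + (1 - 1) = 7 + 0 = 7)
C*(-9 + B(-√(-3 + 3) + 2)) = 1*(-9 + 7) = 1*(-2) = -2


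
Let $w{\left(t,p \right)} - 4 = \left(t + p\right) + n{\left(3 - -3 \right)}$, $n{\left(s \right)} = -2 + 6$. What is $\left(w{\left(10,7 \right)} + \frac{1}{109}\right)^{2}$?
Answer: $\frac{7431076}{11881} \approx 625.46$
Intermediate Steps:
$n{\left(s \right)} = 4$
$w{\left(t,p \right)} = 8 + p + t$ ($w{\left(t,p \right)} = 4 + \left(\left(t + p\right) + 4\right) = 4 + \left(\left(p + t\right) + 4\right) = 4 + \left(4 + p + t\right) = 8 + p + t$)
$\left(w{\left(10,7 \right)} + \frac{1}{109}\right)^{2} = \left(\left(8 + 7 + 10\right) + \frac{1}{109}\right)^{2} = \left(25 + \frac{1}{109}\right)^{2} = \left(\frac{2726}{109}\right)^{2} = \frac{7431076}{11881}$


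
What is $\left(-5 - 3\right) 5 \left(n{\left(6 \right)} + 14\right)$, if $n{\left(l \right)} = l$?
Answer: $-800$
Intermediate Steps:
$\left(-5 - 3\right) 5 \left(n{\left(6 \right)} + 14\right) = \left(-5 - 3\right) 5 \left(6 + 14\right) = \left(-8\right) 5 \cdot 20 = \left(-40\right) 20 = -800$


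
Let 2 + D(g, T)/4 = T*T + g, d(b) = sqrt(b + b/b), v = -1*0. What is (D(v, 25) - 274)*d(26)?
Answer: 6654*sqrt(3) ≈ 11525.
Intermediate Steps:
v = 0
d(b) = sqrt(1 + b) (d(b) = sqrt(b + 1) = sqrt(1 + b))
D(g, T) = -8 + 4*g + 4*T**2 (D(g, T) = -8 + 4*(T*T + g) = -8 + 4*(T**2 + g) = -8 + 4*(g + T**2) = -8 + (4*g + 4*T**2) = -8 + 4*g + 4*T**2)
(D(v, 25) - 274)*d(26) = ((-8 + 4*0 + 4*25**2) - 274)*sqrt(1 + 26) = ((-8 + 0 + 4*625) - 274)*sqrt(27) = ((-8 + 0 + 2500) - 274)*(3*sqrt(3)) = (2492 - 274)*(3*sqrt(3)) = 2218*(3*sqrt(3)) = 6654*sqrt(3)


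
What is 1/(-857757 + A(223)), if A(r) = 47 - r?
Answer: -1/857933 ≈ -1.1656e-6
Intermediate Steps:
1/(-857757 + A(223)) = 1/(-857757 + (47 - 1*223)) = 1/(-857757 + (47 - 223)) = 1/(-857757 - 176) = 1/(-857933) = -1/857933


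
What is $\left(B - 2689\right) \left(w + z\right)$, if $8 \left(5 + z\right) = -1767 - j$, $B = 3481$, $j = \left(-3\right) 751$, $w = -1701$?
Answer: $-1303038$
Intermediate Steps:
$j = -2253$
$z = \frac{223}{4}$ ($z = -5 + \frac{-1767 - -2253}{8} = -5 + \frac{-1767 + 2253}{8} = -5 + \frac{1}{8} \cdot 486 = -5 + \frac{243}{4} = \frac{223}{4} \approx 55.75$)
$\left(B - 2689\right) \left(w + z\right) = \left(3481 - 2689\right) \left(-1701 + \frac{223}{4}\right) = 792 \left(- \frac{6581}{4}\right) = -1303038$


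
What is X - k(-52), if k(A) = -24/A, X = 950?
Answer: 12344/13 ≈ 949.54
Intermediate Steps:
X - k(-52) = 950 - (-24)/(-52) = 950 - (-24)*(-1)/52 = 950 - 1*6/13 = 950 - 6/13 = 12344/13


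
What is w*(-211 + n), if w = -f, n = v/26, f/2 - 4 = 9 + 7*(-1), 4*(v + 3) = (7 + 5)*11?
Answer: 32736/13 ≈ 2518.2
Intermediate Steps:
v = 30 (v = -3 + ((7 + 5)*11)/4 = -3 + (12*11)/4 = -3 + (1/4)*132 = -3 + 33 = 30)
f = 12 (f = 8 + 2*(9 + 7*(-1)) = 8 + 2*(9 - 7) = 8 + 2*2 = 8 + 4 = 12)
n = 15/13 (n = 30/26 = 30*(1/26) = 15/13 ≈ 1.1538)
w = -12 (w = -1*12 = -12)
w*(-211 + n) = -12*(-211 + 15/13) = -12*(-2728/13) = 32736/13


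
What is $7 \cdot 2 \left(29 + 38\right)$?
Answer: $938$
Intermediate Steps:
$7 \cdot 2 \left(29 + 38\right) = 14 \cdot 67 = 938$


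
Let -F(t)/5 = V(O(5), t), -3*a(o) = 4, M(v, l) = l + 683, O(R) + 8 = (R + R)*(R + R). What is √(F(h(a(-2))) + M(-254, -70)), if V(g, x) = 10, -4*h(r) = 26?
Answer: √563 ≈ 23.728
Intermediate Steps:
O(R) = -8 + 4*R² (O(R) = -8 + (R + R)*(R + R) = -8 + (2*R)*(2*R) = -8 + 4*R²)
M(v, l) = 683 + l
a(o) = -4/3 (a(o) = -⅓*4 = -4/3)
h(r) = -13/2 (h(r) = -¼*26 = -13/2)
F(t) = -50 (F(t) = -5*10 = -50)
√(F(h(a(-2))) + M(-254, -70)) = √(-50 + (683 - 70)) = √(-50 + 613) = √563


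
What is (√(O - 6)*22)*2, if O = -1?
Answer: 44*I*√7 ≈ 116.41*I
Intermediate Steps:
(√(O - 6)*22)*2 = (√(-1 - 6)*22)*2 = (√(-7)*22)*2 = ((I*√7)*22)*2 = (22*I*√7)*2 = 44*I*√7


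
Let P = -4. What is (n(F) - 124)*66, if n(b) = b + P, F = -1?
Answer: -8514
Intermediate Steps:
n(b) = -4 + b (n(b) = b - 4 = -4 + b)
(n(F) - 124)*66 = ((-4 - 1) - 124)*66 = (-5 - 124)*66 = -129*66 = -8514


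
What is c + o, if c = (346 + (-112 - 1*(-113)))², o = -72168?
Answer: 48241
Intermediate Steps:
c = 120409 (c = (346 + (-112 + 113))² = (346 + 1)² = 347² = 120409)
c + o = 120409 - 72168 = 48241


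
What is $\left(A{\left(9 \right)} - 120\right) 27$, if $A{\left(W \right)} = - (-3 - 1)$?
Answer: $-3132$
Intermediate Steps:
$A{\left(W \right)} = 4$ ($A{\left(W \right)} = - (-3 - 1) = \left(-1\right) \left(-4\right) = 4$)
$\left(A{\left(9 \right)} - 120\right) 27 = \left(4 - 120\right) 27 = \left(-116\right) 27 = -3132$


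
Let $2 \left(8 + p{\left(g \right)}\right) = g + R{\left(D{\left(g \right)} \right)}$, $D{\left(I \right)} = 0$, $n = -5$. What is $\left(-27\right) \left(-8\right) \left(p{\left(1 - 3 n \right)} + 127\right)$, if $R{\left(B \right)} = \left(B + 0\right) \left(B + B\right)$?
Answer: $27432$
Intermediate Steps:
$R{\left(B \right)} = 2 B^{2}$ ($R{\left(B \right)} = B 2 B = 2 B^{2}$)
$p{\left(g \right)} = -8 + \frac{g}{2}$ ($p{\left(g \right)} = -8 + \frac{g + 2 \cdot 0^{2}}{2} = -8 + \frac{g + 2 \cdot 0}{2} = -8 + \frac{g + 0}{2} = -8 + \frac{g}{2}$)
$\left(-27\right) \left(-8\right) \left(p{\left(1 - 3 n \right)} + 127\right) = \left(-27\right) \left(-8\right) \left(\left(-8 + \frac{1 - -15}{2}\right) + 127\right) = 216 \left(\left(-8 + \frac{1 + 15}{2}\right) + 127\right) = 216 \left(\left(-8 + \frac{1}{2} \cdot 16\right) + 127\right) = 216 \left(\left(-8 + 8\right) + 127\right) = 216 \left(0 + 127\right) = 216 \cdot 127 = 27432$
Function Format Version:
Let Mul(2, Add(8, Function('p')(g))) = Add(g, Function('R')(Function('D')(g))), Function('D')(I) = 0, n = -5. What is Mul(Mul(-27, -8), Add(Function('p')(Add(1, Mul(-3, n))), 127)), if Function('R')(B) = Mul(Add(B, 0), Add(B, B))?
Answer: 27432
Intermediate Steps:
Function('R')(B) = Mul(2, Pow(B, 2)) (Function('R')(B) = Mul(B, Mul(2, B)) = Mul(2, Pow(B, 2)))
Function('p')(g) = Add(-8, Mul(Rational(1, 2), g)) (Function('p')(g) = Add(-8, Mul(Rational(1, 2), Add(g, Mul(2, Pow(0, 2))))) = Add(-8, Mul(Rational(1, 2), Add(g, Mul(2, 0)))) = Add(-8, Mul(Rational(1, 2), Add(g, 0))) = Add(-8, Mul(Rational(1, 2), g)))
Mul(Mul(-27, -8), Add(Function('p')(Add(1, Mul(-3, n))), 127)) = Mul(Mul(-27, -8), Add(Add(-8, Mul(Rational(1, 2), Add(1, Mul(-3, -5)))), 127)) = Mul(216, Add(Add(-8, Mul(Rational(1, 2), Add(1, 15))), 127)) = Mul(216, Add(Add(-8, Mul(Rational(1, 2), 16)), 127)) = Mul(216, Add(Add(-8, 8), 127)) = Mul(216, Add(0, 127)) = Mul(216, 127) = 27432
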